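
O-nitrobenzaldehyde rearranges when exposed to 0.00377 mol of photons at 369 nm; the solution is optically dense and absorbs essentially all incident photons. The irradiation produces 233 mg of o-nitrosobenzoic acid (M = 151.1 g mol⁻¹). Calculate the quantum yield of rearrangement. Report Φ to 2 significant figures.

Φ = 0.41

Product: 233 mg / 151.1 g mol⁻¹ = 0.001542 mol.
Φ = 0.001542 mol / 0.00377 mol photons = 0.41.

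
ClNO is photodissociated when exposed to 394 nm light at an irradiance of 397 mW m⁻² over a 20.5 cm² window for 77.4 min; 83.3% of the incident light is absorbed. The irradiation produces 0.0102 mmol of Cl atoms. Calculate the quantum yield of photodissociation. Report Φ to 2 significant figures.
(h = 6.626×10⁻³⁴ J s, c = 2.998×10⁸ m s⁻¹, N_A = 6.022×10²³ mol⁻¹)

Φ = 0.98

Product: 0.0102 mmol = 1.02×10⁻⁵ mol.
Photon energy at 394 nm: hc/λ = (6.626×10⁻³⁴)(2.998×10⁸)/(394×10⁻⁹) = 5.042×10⁻¹⁹ J.
Energy delivered: (397 mW m⁻²)(20.5×10⁻⁴ m²)(4644 s) = 3.780 J.
Photons incident: 3.780 / 5.042×10⁻¹⁹ = 7.497×10¹⁸, i.e. 7.497×10¹⁸/6.022×10²³ = 1.245×10⁻⁵ mol.
Photons absorbed: 0.833 × 1.245×10⁻⁵ = 1.037×10⁻⁵ mol.
Φ = 1.02×10⁻⁵ mol / 1.037×10⁻⁵ mol photons = 0.98.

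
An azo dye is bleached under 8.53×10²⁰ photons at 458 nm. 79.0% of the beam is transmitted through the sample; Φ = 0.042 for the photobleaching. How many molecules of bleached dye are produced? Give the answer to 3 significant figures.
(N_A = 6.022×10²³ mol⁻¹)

7.52×10¹⁸ molecules

Moles of photons: 8.53×10²⁰ / 6.022×10²³ = 0.001416 mol.
Fraction absorbed: 1 − 79.0/100 = 0.2100.
Photons absorbed: 0.2100 × 0.001416 = 2.974×10⁻⁴ mol.
Product: Φ × n_abs = 0.042 × 2.974×10⁻⁴ = 1.249×10⁻⁵ mol.
As a count: 1.249×10⁻⁵ × 6.022×10²³ = 7.52×10¹⁸.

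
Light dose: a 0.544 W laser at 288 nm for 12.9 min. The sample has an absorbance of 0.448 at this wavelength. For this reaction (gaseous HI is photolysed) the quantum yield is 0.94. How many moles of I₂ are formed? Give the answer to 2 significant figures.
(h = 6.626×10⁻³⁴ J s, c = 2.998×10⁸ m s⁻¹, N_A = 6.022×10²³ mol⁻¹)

Photon energy at 288 nm: hc/λ = (6.626×10⁻³⁴)(2.998×10⁸)/(288×10⁻⁹) = 6.897×10⁻¹⁹ J.
Energy delivered: (0.544 W)(774 s) = 421.1 J.
Photons incident: 421.1 / 6.897×10⁻¹⁹ = 6.106×10²⁰, i.e. 6.106×10²⁰/6.022×10²³ = 0.001014 mol.
Fraction absorbed: 1 − 10^(−0.448) = 0.6435.
Photons absorbed: 0.6435 × 0.001014 = 6.525×10⁻⁴ mol.
Product: Φ × n_abs = 0.94 × 6.525×10⁻⁴ = 6.133×10⁻⁴ mol.

6.1×10⁻⁴ mol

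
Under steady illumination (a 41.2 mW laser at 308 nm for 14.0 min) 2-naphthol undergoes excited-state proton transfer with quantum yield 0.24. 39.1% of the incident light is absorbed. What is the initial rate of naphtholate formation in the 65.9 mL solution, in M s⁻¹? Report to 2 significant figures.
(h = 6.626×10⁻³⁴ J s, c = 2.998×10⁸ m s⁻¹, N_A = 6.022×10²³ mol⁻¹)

Photon energy at 308 nm: hc/λ = (6.626×10⁻³⁴)(2.998×10⁸)/(308×10⁻⁹) = 6.450×10⁻¹⁹ J.
Energy delivered: (41.2 mW)(840 s) = 34.61 J.
Photons incident: 34.61 / 6.450×10⁻¹⁹ = 5.366×10¹⁹, i.e. 5.366×10¹⁹/6.022×10²³ = 8.911×10⁻⁵ mol.
Photons absorbed: 0.391 × 8.911×10⁻⁵ = 3.484×10⁻⁵ mol.
Product formed: 0.24 × 3.484×10⁻⁵ = 8.362×10⁻⁶ mol.
Rate: 8.362×10⁻⁶ mol / (840 s × 0.0659 L) = 1.5×10⁻⁷ M s⁻¹.

1.5×10⁻⁷ M s⁻¹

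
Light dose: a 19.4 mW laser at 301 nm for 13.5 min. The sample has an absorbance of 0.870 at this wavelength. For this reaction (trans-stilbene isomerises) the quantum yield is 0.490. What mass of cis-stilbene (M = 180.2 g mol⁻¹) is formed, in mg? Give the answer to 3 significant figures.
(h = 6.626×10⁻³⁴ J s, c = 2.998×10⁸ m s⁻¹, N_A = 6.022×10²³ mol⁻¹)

Photon energy at 301 nm: hc/λ = (6.626×10⁻³⁴)(2.998×10⁸)/(301×10⁻⁹) = 6.600×10⁻¹⁹ J.
Energy delivered: (19.4 mW)(810 s) = 15.71 J.
Photons incident: 15.71 / 6.600×10⁻¹⁹ = 2.380×10¹⁹, i.e. 2.380×10¹⁹/6.022×10²³ = 3.952×10⁻⁵ mol.
Fraction absorbed: 1 − 10^(−0.870) = 0.8651.
Photons absorbed: 0.8651 × 3.952×10⁻⁵ = 3.419×10⁻⁵ mol.
Product: Φ × n_abs = 0.490 × 3.419×10⁻⁵ = 1.675×10⁻⁵ mol.
Mass: 1.675×10⁻⁵ × 180.2 = 0.003018 g = 3.02 mg.

3.02 mg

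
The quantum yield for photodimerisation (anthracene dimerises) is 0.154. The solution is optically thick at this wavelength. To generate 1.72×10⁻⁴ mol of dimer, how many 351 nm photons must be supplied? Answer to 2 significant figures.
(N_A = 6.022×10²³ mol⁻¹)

6.7×10²⁰ photons

Photons that must be absorbed: 1.72×10⁻⁴ / 0.154 = 0.001117 mol.
Photon count: 0.001117 × 6.022×10²³ = 6.7×10²⁰.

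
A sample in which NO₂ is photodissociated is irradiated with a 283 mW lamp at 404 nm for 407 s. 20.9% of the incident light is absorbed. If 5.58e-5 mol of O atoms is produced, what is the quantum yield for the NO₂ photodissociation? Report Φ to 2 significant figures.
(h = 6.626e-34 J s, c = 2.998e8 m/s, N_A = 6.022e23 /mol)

Photon energy at 404 nm: hc/λ = (6.626e-34)(2.998e8)/(404e-9) = 4.917e-19 J.
Energy delivered: (283 mW)(407 s) = 115.2 J.
Photons incident: 115.2 / 4.917e-19 = 2.343e20, i.e. 2.343e20/6.022e23 = 3.891e-4 mol.
Photons absorbed: 0.209 × 3.891e-4 = 8.132e-5 mol.
Φ = 5.58e-5 mol / 8.132e-5 mol photons = 0.69.

Φ = 0.69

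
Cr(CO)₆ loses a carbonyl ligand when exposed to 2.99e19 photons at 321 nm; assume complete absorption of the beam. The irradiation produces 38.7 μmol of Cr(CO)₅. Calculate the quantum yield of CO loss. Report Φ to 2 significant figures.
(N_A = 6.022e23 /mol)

Φ = 0.78

Product: 38.7 μmol = 3.87e-5 mol.
Moles of photons: 2.99e19 / 6.022e23 = 4.965e-5 mol.
Φ = 3.87e-5 mol / 4.965e-5 mol photons = 0.78.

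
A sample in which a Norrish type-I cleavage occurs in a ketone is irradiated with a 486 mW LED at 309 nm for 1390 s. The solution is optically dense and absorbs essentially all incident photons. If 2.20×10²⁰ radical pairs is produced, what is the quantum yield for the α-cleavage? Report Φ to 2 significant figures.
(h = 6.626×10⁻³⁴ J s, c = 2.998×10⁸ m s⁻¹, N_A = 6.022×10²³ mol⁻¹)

Φ = 0.21

Product: 2.20×10²⁰ / 6.022×10²³ = 3.653×10⁻⁴ mol.
Photon energy at 309 nm: hc/λ = (6.626×10⁻³⁴)(2.998×10⁸)/(309×10⁻⁹) = 6.429×10⁻¹⁹ J.
Energy delivered: (486 mW)(1390 s) = 675.5 J.
Photons incident: 675.5 / 6.429×10⁻¹⁹ = 1.051×10²¹, i.e. 1.051×10²¹/6.022×10²³ = 0.001745 mol.
Φ = 3.653×10⁻⁴ mol / 0.001745 mol photons = 0.21.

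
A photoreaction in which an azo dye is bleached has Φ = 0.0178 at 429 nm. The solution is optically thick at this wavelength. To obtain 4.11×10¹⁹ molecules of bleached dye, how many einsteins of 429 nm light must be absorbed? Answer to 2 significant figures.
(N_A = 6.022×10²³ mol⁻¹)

0.0038 einstein

Product: 4.11×10¹⁹ / 6.022×10²³ = 6.825×10⁻⁵ mol.
Photons that must be absorbed: 6.825×10⁻⁵ / 0.0178 = 0.003834 mol.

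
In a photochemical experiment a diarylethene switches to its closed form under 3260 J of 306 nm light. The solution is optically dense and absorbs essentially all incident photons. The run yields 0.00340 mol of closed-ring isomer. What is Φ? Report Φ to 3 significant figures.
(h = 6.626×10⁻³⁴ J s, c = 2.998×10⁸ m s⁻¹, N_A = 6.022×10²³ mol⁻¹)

Φ = 0.408

Photon energy at 306 nm: hc/λ = (6.626×10⁻³⁴)(2.998×10⁸)/(306×10⁻⁹) = 6.492×10⁻¹⁹ J.
Photons incident: 3260 / 6.492×10⁻¹⁹ = 5.022×10²¹, i.e. 5.022×10²¹/6.022×10²³ = 0.008339 mol.
Φ = 0.00340 mol / 0.008339 mol photons = 0.408.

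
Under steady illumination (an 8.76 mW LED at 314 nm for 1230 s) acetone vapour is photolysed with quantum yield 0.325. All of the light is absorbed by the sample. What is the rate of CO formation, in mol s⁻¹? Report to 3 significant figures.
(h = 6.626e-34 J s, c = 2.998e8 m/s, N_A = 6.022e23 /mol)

7.47e-9 mol s⁻¹

Photon energy at 314 nm: hc/λ = (6.626e-34)(2.998e8)/(314e-9) = 6.326e-19 J.
Energy delivered: (8.76 mW)(1230 s) = 10.77 J.
Photons incident: 10.77 / 6.326e-19 = 1.702e19, i.e. 1.702e19/6.022e23 = 2.826e-5 mol.
Product formed: 0.325 × 2.826e-5 = 9.185e-6 mol.
Rate: 9.185e-6 / 1230 s = 7.47e-9 mol s⁻¹.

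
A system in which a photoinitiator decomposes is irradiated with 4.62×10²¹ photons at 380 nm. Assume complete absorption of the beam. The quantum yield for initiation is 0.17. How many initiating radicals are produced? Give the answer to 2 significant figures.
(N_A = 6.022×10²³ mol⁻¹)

7.9×10²⁰ initiating radicals

Moles of photons: 4.62×10²¹ / 6.022×10²³ = 0.007672 mol.
Product: Φ × n_abs = 0.17 × 0.007672 = 0.001304 mol.
As a count: 0.001304 × 6.022×10²³ = 7.9×10²⁰.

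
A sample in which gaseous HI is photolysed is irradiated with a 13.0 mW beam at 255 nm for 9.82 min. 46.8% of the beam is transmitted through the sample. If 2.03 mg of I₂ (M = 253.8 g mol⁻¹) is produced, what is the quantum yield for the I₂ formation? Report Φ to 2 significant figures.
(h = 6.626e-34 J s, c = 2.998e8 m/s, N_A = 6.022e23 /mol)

Φ = 0.92

Product: 2.03 mg / 253.8 g mol⁻¹ = 7.998e-6 mol.
Photon energy at 255 nm: hc/λ = (6.626e-34)(2.998e8)/(255e-9) = 7.790e-19 J.
Energy delivered: (13.0 mW)(589.2 s) = 7.660 J.
Photons incident: 7.660 / 7.790e-19 = 9.833e18, i.e. 9.833e18/6.022e23 = 1.633e-5 mol.
Fraction absorbed: 1 − 46.8/100 = 0.5320.
Photons absorbed: 0.5320 × 1.633e-5 = 8.688e-6 mol.
Φ = 7.998e-6 mol / 8.688e-6 mol photons = 0.92.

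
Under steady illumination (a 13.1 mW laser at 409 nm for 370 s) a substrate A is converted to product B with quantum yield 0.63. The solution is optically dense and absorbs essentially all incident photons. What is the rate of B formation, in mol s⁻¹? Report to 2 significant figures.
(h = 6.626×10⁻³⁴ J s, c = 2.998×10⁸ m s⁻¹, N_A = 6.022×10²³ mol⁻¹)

2.8×10⁻⁸ mol s⁻¹

Photon energy at 409 nm: hc/λ = (6.626×10⁻³⁴)(2.998×10⁸)/(409×10⁻⁹) = 4.857×10⁻¹⁹ J.
Energy delivered: (13.1 mW)(370 s) = 4.847 J.
Photons incident: 4.847 / 4.857×10⁻¹⁹ = 9.979×10¹⁸, i.e. 9.979×10¹⁸/6.022×10²³ = 1.657×10⁻⁵ mol.
Product formed: 0.63 × 1.657×10⁻⁵ = 1.044×10⁻⁵ mol.
Rate: 1.044×10⁻⁵ / 370 s = 2.8×10⁻⁸ mol s⁻¹.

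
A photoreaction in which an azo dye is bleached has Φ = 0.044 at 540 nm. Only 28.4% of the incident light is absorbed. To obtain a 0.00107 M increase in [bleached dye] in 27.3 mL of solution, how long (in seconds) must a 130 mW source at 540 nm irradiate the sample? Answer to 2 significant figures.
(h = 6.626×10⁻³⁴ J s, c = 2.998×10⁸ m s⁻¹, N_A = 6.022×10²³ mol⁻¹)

t ≈ 4000 s

Product: (0.00107 M)(0.0273 L) = 2.921×10⁻⁵ mol.
Photons that must be absorbed: 2.921×10⁻⁵ / 0.044 = 6.639×10⁻⁴ mol.
Incident photons needed: 6.639×10⁻⁴ / 0.284 = 0.002338 mol.
Photon energy: hc/λ = 3.679×10⁻¹⁹ J; per mole, 2.215×10⁵ J mol⁻¹.
Energy required: 0.002338 × 2.215×10⁵ = 517.9 J.
Time: 517.9 J / 0.13 W = 4000 s.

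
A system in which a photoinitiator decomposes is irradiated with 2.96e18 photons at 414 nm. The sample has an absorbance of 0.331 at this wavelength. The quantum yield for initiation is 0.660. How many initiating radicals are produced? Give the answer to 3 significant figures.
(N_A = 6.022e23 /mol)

1.04e18 initiating radicals

Moles of photons: 2.96e18 / 6.022e23 = 4.915e-6 mol.
Fraction absorbed: 1 − 10^(−0.331) = 0.5333.
Photons absorbed: 0.5333 × 4.915e-6 = 2.621e-6 mol.
Product: Φ × n_abs = 0.660 × 2.621e-6 = 1.730e-6 mol.
As a count: 1.730e-6 × 6.022e23 = 1.04e18.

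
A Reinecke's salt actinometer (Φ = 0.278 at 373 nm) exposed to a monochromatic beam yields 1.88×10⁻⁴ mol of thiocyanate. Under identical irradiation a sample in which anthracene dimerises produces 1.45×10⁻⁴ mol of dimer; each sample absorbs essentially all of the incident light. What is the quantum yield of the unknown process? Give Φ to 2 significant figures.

Φ = 0.21

Photons absorbed by the actinometer: 1.88×10⁻⁴ / 0.278 = 6.763×10⁻⁴ mol.
Φ(unknown) = 1.45×10⁻⁴ / 6.763×10⁻⁴ = 0.21.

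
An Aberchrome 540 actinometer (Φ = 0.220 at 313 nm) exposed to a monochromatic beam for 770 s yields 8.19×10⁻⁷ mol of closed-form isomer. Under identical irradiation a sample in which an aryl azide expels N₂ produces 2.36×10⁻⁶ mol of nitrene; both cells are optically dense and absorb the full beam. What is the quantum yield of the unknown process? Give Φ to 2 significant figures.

Φ = 0.63

Photons absorbed by the actinometer: 8.19×10⁻⁷ / 0.220 = 3.723×10⁻⁶ mol.
Φ(unknown) = 2.36×10⁻⁶ / 3.723×10⁻⁶ = 0.63.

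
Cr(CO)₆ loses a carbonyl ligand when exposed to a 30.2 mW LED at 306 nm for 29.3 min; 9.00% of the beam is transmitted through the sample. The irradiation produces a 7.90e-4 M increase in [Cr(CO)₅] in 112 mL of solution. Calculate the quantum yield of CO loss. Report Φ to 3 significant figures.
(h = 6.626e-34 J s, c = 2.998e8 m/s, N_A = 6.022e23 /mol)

Product: (7.90e-4 M)(0.112 L) = 8.848e-5 mol.
Photon energy at 306 nm: hc/λ = (6.626e-34)(2.998e8)/(306e-9) = 6.492e-19 J.
Energy delivered: (30.2 mW)(1758 s) = 53.09 J.
Photons incident: 53.09 / 6.492e-19 = 8.178e19, i.e. 8.178e19/6.022e23 = 1.358e-4 mol.
Fraction absorbed: 1 − 9.00/100 = 0.9100.
Photons absorbed: 0.9100 × 1.358e-4 = 1.236e-4 mol.
Φ = 8.848e-5 mol / 1.236e-4 mol photons = 0.716.

Φ = 0.716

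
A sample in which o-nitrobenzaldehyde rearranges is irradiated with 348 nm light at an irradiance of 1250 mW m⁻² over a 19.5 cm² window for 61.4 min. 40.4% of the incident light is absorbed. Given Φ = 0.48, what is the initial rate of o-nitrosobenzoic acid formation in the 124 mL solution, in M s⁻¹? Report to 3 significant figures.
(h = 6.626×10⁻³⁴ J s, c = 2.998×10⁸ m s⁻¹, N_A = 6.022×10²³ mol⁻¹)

Photon energy at 348 nm: hc/λ = (6.626×10⁻³⁴)(2.998×10⁸)/(348×10⁻⁹) = 5.708×10⁻¹⁹ J.
Energy delivered: (1250 mW m⁻²)(19.5×10⁻⁴ m²)(3684 s) = 8.980 J.
Photons incident: 8.980 / 5.708×10⁻¹⁹ = 1.573×10¹⁹, i.e. 1.573×10¹⁹/6.022×10²³ = 2.612×10⁻⁵ mol.
Photons absorbed: 0.404 × 2.612×10⁻⁵ = 1.055×10⁻⁵ mol.
Product formed: 0.48 × 1.055×10⁻⁵ = 5.064×10⁻⁶ mol.
Rate: 5.064×10⁻⁶ mol / (3684 s × 0.124 L) = 1.11×10⁻⁸ M s⁻¹.

1.11×10⁻⁸ M s⁻¹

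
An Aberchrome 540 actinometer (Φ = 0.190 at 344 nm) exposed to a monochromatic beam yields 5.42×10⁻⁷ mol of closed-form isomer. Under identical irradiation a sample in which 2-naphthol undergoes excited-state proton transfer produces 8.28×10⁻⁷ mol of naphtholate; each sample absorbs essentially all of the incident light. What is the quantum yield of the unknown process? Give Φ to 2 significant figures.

Photons absorbed by the actinometer: 5.42×10⁻⁷ / 0.190 = 2.853×10⁻⁶ mol.
Φ(unknown) = 8.28×10⁻⁷ / 2.853×10⁻⁶ = 0.29.

Φ = 0.29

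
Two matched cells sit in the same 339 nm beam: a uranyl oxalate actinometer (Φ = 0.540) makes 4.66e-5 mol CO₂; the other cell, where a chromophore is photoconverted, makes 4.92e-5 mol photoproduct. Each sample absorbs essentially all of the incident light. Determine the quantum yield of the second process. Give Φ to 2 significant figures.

Photons absorbed by the actinometer: 4.66e-5 / 0.540 = 8.630e-5 mol.
Φ(unknown) = 4.92e-5 / 8.630e-5 = 0.57.

Φ = 0.57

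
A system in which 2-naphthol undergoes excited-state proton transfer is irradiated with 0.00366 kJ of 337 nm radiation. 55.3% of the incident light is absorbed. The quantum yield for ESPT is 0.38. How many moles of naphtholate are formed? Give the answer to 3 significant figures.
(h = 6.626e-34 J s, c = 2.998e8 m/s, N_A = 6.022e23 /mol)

Photon energy at 337 nm: hc/λ = (6.626e-34)(2.998e8)/(337e-9) = 5.895e-19 J.
Incident energy: 0.00366 kJ = 3.66 J.
Photons incident: 3.66 / 5.895e-19 = 6.209e18, i.e. 6.209e18/6.022e23 = 1.031e-5 mol.
Photons absorbed: 0.553 × 1.031e-5 = 5.701e-6 mol.
Product: Φ × n_abs = 0.38 × 5.701e-6 = 2.166e-6 mol.

2.17e-6 mol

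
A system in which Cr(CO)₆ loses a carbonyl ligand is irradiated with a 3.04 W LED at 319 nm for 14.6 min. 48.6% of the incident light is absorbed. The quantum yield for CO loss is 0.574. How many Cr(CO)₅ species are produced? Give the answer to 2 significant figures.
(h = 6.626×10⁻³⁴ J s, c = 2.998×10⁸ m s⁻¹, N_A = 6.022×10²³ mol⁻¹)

1.2×10²¹ species

Photon energy at 319 nm: hc/λ = (6.626×10⁻³⁴)(2.998×10⁸)/(319×10⁻⁹) = 6.227×10⁻¹⁹ J.
Energy delivered: (3.04 W)(876 s) = 2663 J.
Photons incident: 2663 / 6.227×10⁻¹⁹ = 4.277×10²¹, i.e. 4.277×10²¹/6.022×10²³ = 0.007102 mol.
Photons absorbed: 0.486 × 0.007102 = 0.003452 mol.
Product: Φ × n_abs = 0.574 × 0.003452 = 0.001981 mol.
As a count: 0.001981 × 6.022×10²³ = 1.2×10²¹.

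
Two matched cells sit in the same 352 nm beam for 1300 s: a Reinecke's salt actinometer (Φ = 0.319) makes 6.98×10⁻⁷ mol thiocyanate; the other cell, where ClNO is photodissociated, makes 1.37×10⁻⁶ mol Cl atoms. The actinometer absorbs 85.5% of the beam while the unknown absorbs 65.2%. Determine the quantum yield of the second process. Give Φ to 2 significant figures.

Φ = 0.82

Photons absorbed by the actinometer: 6.98×10⁻⁷ / 0.319 = 2.188×10⁻⁶ mol.
Incident flux: 2.188×10⁻⁶ / 0.855 = 2.559×10⁻⁶ einstein.
Absorbed by unknown: 0.652 × 2.559×10⁻⁶ = 1.668×10⁻⁶ mol.
Φ(unknown) = 1.37×10⁻⁶ / 1.668×10⁻⁶ = 0.82.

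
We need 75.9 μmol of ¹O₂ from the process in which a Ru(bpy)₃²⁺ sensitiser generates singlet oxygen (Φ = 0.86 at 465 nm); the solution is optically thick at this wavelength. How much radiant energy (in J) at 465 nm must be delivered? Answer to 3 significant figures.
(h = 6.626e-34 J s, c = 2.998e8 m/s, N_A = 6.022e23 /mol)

22.7 J

Product: 75.9 μmol = 7.59e-5 mol.
Photons that must be absorbed: 7.59e-5 / 0.86 = 8.826e-5 mol.
Photon energy: hc/λ = 4.272e-19 J; per mole, 2.573e5 J mol⁻¹.
Energy required: 8.826e-5 × 2.573e5 = 22.7 J.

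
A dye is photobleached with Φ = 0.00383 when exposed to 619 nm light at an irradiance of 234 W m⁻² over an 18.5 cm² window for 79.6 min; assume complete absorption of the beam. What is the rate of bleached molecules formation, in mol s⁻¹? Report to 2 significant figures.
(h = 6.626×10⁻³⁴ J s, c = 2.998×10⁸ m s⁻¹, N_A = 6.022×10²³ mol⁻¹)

8.6×10⁻⁹ mol s⁻¹

Photon energy at 619 nm: hc/λ = (6.626×10⁻³⁴)(2.998×10⁸)/(619×10⁻⁹) = 3.209×10⁻¹⁹ J.
Energy delivered: (234 W m⁻²)(18.5×10⁻⁴ m²)(4776 s) = 2068 J.
Photons incident: 2068 / 3.209×10⁻¹⁹ = 6.444×10²¹, i.e. 6.444×10²¹/6.022×10²³ = 0.01070 mol.
Product formed: 0.00383 × 0.01070 = 4.098×10⁻⁵ mol.
Rate: 4.098×10⁻⁵ / 4776 s = 8.6×10⁻⁹ mol s⁻¹.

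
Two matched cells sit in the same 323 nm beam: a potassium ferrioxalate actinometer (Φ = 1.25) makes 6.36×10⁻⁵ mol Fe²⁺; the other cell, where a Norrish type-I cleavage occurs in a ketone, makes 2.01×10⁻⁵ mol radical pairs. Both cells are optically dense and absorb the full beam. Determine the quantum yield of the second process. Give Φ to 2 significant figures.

Φ = 0.40

Photons absorbed by the actinometer: 6.36×10⁻⁵ / 1.25 = 5.088×10⁻⁵ mol.
Φ(unknown) = 2.01×10⁻⁵ / 5.088×10⁻⁵ = 0.40.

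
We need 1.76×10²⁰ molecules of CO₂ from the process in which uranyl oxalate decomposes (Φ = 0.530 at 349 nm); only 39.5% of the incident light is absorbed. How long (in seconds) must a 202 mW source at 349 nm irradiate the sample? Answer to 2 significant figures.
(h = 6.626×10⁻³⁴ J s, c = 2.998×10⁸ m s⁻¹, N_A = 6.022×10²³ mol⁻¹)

t ≈ 2400 s

Product: 1.76×10²⁰ / 6.022×10²³ = 2.923×10⁻⁴ mol.
Photons that must be absorbed: 2.923×10⁻⁴ / 0.530 = 5.515×10⁻⁴ mol.
Incident photons needed: 5.515×10⁻⁴ / 0.395 = 0.001396 mol.
Photon energy: hc/λ = 5.692×10⁻¹⁹ J; per mole, 3.428×10⁵ J mol⁻¹.
Energy required: 0.001396 × 3.428×10⁵ = 478.5 J.
Time: 478.5 J / 0.202 W = 2400 s.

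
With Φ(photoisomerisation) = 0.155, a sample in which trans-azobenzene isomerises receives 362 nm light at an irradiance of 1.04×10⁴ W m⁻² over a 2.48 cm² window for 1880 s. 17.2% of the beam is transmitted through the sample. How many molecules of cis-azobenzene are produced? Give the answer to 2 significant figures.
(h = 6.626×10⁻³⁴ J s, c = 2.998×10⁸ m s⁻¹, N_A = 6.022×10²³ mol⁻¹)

1.1×10²¹ molecules

Photon energy at 362 nm: hc/λ = (6.626×10⁻³⁴)(2.998×10⁸)/(362×10⁻⁹) = 5.487×10⁻¹⁹ J.
Energy delivered: (1.04×10⁴ W m⁻²)(2.48×10⁻⁴ m²)(1880 s) = 4849 J.
Photons incident: 4849 / 5.487×10⁻¹⁹ = 8.837×10²¹, i.e. 8.837×10²¹/6.022×10²³ = 0.01467 mol.
Fraction absorbed: 1 − 17.2/100 = 0.8280.
Photons absorbed: 0.8280 × 0.01467 = 0.01215 mol.
Product: Φ × n_abs = 0.155 × 0.01215 = 0.001883 mol.
As a count: 0.001883 × 6.022×10²³ = 1.1×10²¹.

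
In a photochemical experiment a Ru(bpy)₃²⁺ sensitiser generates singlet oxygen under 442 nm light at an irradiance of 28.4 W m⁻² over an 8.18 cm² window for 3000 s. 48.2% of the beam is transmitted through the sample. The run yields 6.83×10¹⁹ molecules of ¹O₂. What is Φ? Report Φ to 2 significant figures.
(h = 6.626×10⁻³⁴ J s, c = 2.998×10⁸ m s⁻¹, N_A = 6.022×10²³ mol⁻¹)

Φ = 0.85

Product: 6.83×10¹⁹ / 6.022×10²³ = 1.134×10⁻⁴ mol.
Photon energy at 442 nm: hc/λ = (6.626×10⁻³⁴)(2.998×10⁸)/(442×10⁻⁹) = 4.494×10⁻¹⁹ J.
Energy delivered: (28.4 W m⁻²)(8.18×10⁻⁴ m²)(3000 s) = 69.69 J.
Photons incident: 69.69 / 4.494×10⁻¹⁹ = 1.551×10²⁰, i.e. 1.551×10²⁰/6.022×10²³ = 2.576×10⁻⁴ mol.
Fraction absorbed: 1 − 48.2/100 = 0.5180.
Photons absorbed: 0.5180 × 2.576×10⁻⁴ = 1.334×10⁻⁴ mol.
Φ = 1.134×10⁻⁴ mol / 1.334×10⁻⁴ mol photons = 0.85.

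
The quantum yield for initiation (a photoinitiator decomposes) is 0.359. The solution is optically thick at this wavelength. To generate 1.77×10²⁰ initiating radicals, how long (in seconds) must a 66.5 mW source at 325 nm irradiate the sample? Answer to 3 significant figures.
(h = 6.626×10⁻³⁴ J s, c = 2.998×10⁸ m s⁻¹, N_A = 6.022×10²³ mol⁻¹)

Product: 1.77×10²⁰ / 6.022×10²³ = 2.939×10⁻⁴ mol.
Photons that must be absorbed: 2.939×10⁻⁴ / 0.359 = 8.187×10⁻⁴ mol.
Photon energy: hc/λ = 6.112×10⁻¹⁹ J; per mole, 3.681×10⁵ J mol⁻¹.
Energy required: 8.187×10⁻⁴ × 3.681×10⁵ = 301.4 J.
Time: 301.4 J / 0.0665 W = 4530 s.

t ≈ 4530 s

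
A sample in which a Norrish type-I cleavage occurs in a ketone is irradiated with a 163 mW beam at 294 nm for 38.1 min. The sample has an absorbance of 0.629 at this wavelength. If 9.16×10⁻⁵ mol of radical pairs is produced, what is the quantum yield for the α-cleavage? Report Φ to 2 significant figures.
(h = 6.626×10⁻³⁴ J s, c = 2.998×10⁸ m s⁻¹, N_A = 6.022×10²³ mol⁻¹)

Photon energy at 294 nm: hc/λ = (6.626×10⁻³⁴)(2.998×10⁸)/(294×10⁻⁹) = 6.757×10⁻¹⁹ J.
Energy delivered: (163 mW)(2286 s) = 372.6 J.
Photons incident: 372.6 / 6.757×10⁻¹⁹ = 5.514×10²⁰, i.e. 5.514×10²⁰/6.022×10²³ = 9.156×10⁻⁴ mol.
Fraction absorbed: 1 − 10^(−0.629) = 0.7650.
Photons absorbed: 0.7650 × 9.156×10⁻⁴ = 7.004×10⁻⁴ mol.
Φ = 9.16×10⁻⁵ mol / 7.004×10⁻⁴ mol photons = 0.13.

Φ = 0.13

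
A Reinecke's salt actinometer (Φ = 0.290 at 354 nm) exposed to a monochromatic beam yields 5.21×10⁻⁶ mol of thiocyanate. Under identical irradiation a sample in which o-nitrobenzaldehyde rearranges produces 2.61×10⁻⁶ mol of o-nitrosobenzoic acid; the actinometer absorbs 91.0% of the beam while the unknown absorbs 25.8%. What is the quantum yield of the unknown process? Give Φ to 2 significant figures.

Photons absorbed by the actinometer: 5.21×10⁻⁶ / 0.290 = 1.797×10⁻⁵ mol.
Incident flux: 1.797×10⁻⁵ / 0.910 = 1.975×10⁻⁵ einstein.
Absorbed by unknown: 0.258 × 1.975×10⁻⁵ = 5.096×10⁻⁶ mol.
Φ(unknown) = 2.61×10⁻⁶ / 5.096×10⁻⁶ = 0.51.

Φ = 0.51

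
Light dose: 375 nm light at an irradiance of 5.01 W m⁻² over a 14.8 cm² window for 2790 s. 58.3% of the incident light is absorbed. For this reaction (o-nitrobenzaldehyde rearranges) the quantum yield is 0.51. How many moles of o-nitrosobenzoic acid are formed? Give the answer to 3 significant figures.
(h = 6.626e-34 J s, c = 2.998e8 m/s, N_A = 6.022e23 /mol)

Photon energy at 375 nm: hc/λ = (6.626e-34)(2.998e8)/(375e-9) = 5.297e-19 J.
Energy delivered: (5.01 W m⁻²)(14.8e-4 m²)(2790 s) = 20.69 J.
Photons incident: 20.69 / 5.297e-19 = 3.906e19, i.e. 3.906e19/6.022e23 = 6.486e-5 mol.
Photons absorbed: 0.583 × 6.486e-5 = 3.781e-5 mol.
Product: Φ × n_abs = 0.51 × 3.781e-5 = 1.928e-5 mol.

1.93e-5 mol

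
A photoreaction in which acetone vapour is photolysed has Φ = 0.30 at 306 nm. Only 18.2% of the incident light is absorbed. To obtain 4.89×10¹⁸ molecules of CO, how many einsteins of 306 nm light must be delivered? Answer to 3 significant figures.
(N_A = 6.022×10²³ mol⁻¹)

1.49×10⁻⁴ einstein

Product: 4.89×10¹⁸ / 6.022×10²³ = 8.120×10⁻⁶ mol.
Photons that must be absorbed: 8.120×10⁻⁶ / 0.30 = 2.707×10⁻⁵ mol.
Incident photons needed: 2.707×10⁻⁵ / 0.182 = 1.487×10⁻⁴ mol.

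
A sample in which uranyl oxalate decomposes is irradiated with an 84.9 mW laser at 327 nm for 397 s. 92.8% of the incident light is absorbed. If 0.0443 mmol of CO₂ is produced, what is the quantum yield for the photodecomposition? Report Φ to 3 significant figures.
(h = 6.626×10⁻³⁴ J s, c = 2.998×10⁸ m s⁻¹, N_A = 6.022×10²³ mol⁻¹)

Product: 0.0443 mmol = 4.43×10⁻⁵ mol.
Photon energy at 327 nm: hc/λ = (6.626×10⁻³⁴)(2.998×10⁸)/(327×10⁻⁹) = 6.075×10⁻¹⁹ J.
Energy delivered: (84.9 mW)(397 s) = 33.71 J.
Photons incident: 33.71 / 6.075×10⁻¹⁹ = 5.549×10¹⁹, i.e. 5.549×10¹⁹/6.022×10²³ = 9.215×10⁻⁵ mol.
Photons absorbed: 0.928 × 9.215×10⁻⁵ = 8.552×10⁻⁵ mol.
Φ = 4.43×10⁻⁵ mol / 8.552×10⁻⁵ mol photons = 0.518.

Φ = 0.518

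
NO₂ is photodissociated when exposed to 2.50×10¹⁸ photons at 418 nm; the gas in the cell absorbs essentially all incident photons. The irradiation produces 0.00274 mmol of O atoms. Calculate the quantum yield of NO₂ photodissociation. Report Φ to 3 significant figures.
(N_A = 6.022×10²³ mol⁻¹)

Product: 0.00274 mmol = 2.74×10⁻⁶ mol.
Moles of photons: 2.50×10¹⁸ / 6.022×10²³ = 4.151×10⁻⁶ mol.
Φ = 2.74×10⁻⁶ mol / 4.151×10⁻⁶ mol photons = 0.660.

Φ = 0.660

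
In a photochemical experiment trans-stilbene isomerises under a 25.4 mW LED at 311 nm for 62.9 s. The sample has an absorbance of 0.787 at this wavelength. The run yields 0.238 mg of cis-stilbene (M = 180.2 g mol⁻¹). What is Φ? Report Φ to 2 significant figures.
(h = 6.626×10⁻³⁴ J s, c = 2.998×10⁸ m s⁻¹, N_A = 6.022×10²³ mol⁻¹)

Product: 0.238 mg / 180.2 g mol⁻¹ = 1.321×10⁻⁶ mol.
Photon energy at 311 nm: hc/λ = (6.626×10⁻³⁴)(2.998×10⁸)/(311×10⁻⁹) = 6.387×10⁻¹⁹ J.
Energy delivered: (25.4 mW)(62.9 s) = 1.598 J.
Photons incident: 1.598 / 6.387×10⁻¹⁹ = 2.502×10¹⁸, i.e. 2.502×10¹⁸/6.022×10²³ = 4.155×10⁻⁶ mol.
Fraction absorbed: 1 − 10^(−0.787) = 0.8367.
Photons absorbed: 0.8367 × 4.155×10⁻⁶ = 3.476×10⁻⁶ mol.
Φ = 1.321×10⁻⁶ mol / 3.476×10⁻⁶ mol photons = 0.38.

Φ = 0.38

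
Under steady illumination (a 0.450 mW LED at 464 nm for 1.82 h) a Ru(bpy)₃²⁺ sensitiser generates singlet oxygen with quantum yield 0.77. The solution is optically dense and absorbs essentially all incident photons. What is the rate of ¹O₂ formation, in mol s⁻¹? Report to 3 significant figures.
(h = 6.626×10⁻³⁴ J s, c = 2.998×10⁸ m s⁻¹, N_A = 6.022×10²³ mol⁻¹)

Photon energy at 464 nm: hc/λ = (6.626×10⁻³⁴)(2.998×10⁸)/(464×10⁻⁹) = 4.281×10⁻¹⁹ J.
Energy delivered: (0.450 mW)(6552 s) = 2.948 J.
Photons incident: 2.948 / 4.281×10⁻¹⁹ = 6.886×10¹⁸, i.e. 6.886×10¹⁸/6.022×10²³ = 1.143×10⁻⁵ mol.
Product formed: 0.77 × 1.143×10⁻⁵ = 8.801×10⁻⁶ mol.
Rate: 8.801×10⁻⁶ / 6552 s = 1.34×10⁻⁹ mol s⁻¹.

1.34×10⁻⁹ mol s⁻¹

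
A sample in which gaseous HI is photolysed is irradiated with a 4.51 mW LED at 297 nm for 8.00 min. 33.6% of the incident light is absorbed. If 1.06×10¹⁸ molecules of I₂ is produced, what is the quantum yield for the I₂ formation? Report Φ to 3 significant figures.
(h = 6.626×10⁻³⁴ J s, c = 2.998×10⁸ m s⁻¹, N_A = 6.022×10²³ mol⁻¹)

Φ = 0.975

Product: 1.06×10¹⁸ / 6.022×10²³ = 1.760×10⁻⁶ mol.
Photon energy at 297 nm: hc/λ = (6.626×10⁻³⁴)(2.998×10⁸)/(297×10⁻⁹) = 6.688×10⁻¹⁹ J.
Energy delivered: (4.51 mW)(480 s) = 2.165 J.
Photons incident: 2.165 / 6.688×10⁻¹⁹ = 3.237×10¹⁸, i.e. 3.237×10¹⁸/6.022×10²³ = 5.375×10⁻⁶ mol.
Photons absorbed: 0.336 × 5.375×10⁻⁶ = 1.806×10⁻⁶ mol.
Φ = 1.760×10⁻⁶ mol / 1.806×10⁻⁶ mol photons = 0.975.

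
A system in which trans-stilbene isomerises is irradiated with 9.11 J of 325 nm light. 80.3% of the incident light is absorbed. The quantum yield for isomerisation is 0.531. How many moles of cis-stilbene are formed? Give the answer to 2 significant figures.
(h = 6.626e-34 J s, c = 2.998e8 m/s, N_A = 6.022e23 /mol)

1.1e-5 mol

Photon energy at 325 nm: hc/λ = (6.626e-34)(2.998e8)/(325e-9) = 6.112e-19 J.
Photons incident: 9.11 / 6.112e-19 = 1.491e19, i.e. 1.491e19/6.022e23 = 2.476e-5 mol.
Photons absorbed: 0.803 × 2.476e-5 = 1.988e-5 mol.
Product: Φ × n_abs = 0.531 × 1.988e-5 = 1.056e-5 mol.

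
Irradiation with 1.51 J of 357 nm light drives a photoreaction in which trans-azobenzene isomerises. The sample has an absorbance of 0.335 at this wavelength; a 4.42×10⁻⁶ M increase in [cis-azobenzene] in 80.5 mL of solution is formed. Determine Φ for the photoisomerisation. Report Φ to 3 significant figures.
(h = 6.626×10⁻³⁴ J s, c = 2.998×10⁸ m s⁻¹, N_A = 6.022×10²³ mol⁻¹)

Product: (4.42×10⁻⁶ M)(0.0805 L) = 3.558×10⁻⁷ mol.
Photon energy at 357 nm: hc/λ = (6.626×10⁻³⁴)(2.998×10⁸)/(357×10⁻⁹) = 5.564×10⁻¹⁹ J.
Photons incident: 1.51 / 5.564×10⁻¹⁹ = 2.714×10¹⁸, i.e. 2.714×10¹⁸/6.022×10²³ = 4.507×10⁻⁶ mol.
Fraction absorbed: 1 − 10^(−0.335) = 0.5376.
Photons absorbed: 0.5376 × 4.507×10⁻⁶ = 2.423×10⁻⁶ mol.
Φ = 3.558×10⁻⁷ mol / 2.423×10⁻⁶ mol photons = 0.147.

Φ = 0.147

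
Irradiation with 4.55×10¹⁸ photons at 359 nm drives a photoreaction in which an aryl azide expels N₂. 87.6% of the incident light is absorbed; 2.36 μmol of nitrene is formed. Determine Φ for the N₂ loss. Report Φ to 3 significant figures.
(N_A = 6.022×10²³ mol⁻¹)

Product: 2.36 μmol = 2.36×10⁻⁶ mol.
Moles of photons: 4.55×10¹⁸ / 6.022×10²³ = 7.556×10⁻⁶ mol.
Photons absorbed: 0.876 × 7.556×10⁻⁶ = 6.619×10⁻⁶ mol.
Φ = 2.36×10⁻⁶ mol / 6.619×10⁻⁶ mol photons = 0.357.

Φ = 0.357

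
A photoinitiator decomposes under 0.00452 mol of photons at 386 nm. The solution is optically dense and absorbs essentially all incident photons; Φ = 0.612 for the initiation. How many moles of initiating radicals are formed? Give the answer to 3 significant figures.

Product: Φ × n_abs = 0.612 × 0.00452 = 0.002766 mol.

0.00277 mol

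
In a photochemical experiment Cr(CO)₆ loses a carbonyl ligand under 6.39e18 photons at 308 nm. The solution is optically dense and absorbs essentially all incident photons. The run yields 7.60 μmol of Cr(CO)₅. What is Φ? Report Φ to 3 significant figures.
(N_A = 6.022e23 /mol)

Product: 7.60 μmol = 7.60e-6 mol.
Moles of photons: 6.39e18 / 6.022e23 = 1.061e-5 mol.
Φ = 7.60e-6 mol / 1.061e-5 mol photons = 0.716.

Φ = 0.716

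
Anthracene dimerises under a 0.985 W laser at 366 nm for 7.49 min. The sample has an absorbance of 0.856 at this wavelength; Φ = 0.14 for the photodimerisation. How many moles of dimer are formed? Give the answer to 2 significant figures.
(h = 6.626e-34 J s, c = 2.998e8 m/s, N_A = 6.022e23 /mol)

1.6e-4 mol

Photon energy at 366 nm: hc/λ = (6.626e-34)(2.998e8)/(366e-9) = 5.428e-19 J.
Energy delivered: (0.985 W)(449.4 s) = 442.7 J.
Photons incident: 442.7 / 5.428e-19 = 8.156e20, i.e. 8.156e20/6.022e23 = 0.001354 mol.
Fraction absorbed: 1 − 10^(−0.856) = 0.8607.
Photons absorbed: 0.8607 × 0.001354 = 0.001165 mol.
Product: Φ × n_abs = 0.14 × 0.001165 = 1.631e-4 mol.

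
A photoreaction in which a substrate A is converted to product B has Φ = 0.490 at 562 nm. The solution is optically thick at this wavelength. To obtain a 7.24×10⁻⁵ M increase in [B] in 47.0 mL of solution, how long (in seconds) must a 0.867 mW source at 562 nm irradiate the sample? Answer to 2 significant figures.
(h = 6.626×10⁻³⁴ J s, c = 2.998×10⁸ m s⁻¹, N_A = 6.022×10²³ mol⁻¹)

Product: (7.24×10⁻⁵ M)(0.047 L) = 3.403×10⁻⁶ mol.
Photons that must be absorbed: 3.403×10⁻⁶ / 0.490 = 6.945×10⁻⁶ mol.
Photon energy: hc/λ = 3.535×10⁻¹⁹ J; per mole, 2.129×10⁵ J mol⁻¹.
Energy required: 6.945×10⁻⁶ × 2.129×10⁵ = 1.479 J.
Time: 1.479 J / 0.000867 W = 1700 s.

t ≈ 1700 s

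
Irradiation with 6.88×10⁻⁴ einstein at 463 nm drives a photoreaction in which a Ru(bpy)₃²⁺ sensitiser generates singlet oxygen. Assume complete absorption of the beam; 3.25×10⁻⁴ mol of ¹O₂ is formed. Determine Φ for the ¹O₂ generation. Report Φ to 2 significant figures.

Φ = 0.47

Φ = 3.25×10⁻⁴ mol / 6.88×10⁻⁴ mol photons = 0.47.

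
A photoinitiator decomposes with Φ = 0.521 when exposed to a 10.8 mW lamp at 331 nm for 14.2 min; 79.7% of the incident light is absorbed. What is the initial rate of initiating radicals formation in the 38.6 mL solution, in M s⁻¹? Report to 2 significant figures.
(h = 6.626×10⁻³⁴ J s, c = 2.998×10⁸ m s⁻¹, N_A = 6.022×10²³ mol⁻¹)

3.2×10⁻⁷ M s⁻¹

Photon energy at 331 nm: hc/λ = (6.626×10⁻³⁴)(2.998×10⁸)/(331×10⁻⁹) = 6.001×10⁻¹⁹ J.
Energy delivered: (10.8 mW)(852 s) = 9.202 J.
Photons incident: 9.202 / 6.001×10⁻¹⁹ = 1.533×10¹⁹, i.e. 1.533×10¹⁹/6.022×10²³ = 2.546×10⁻⁵ mol.
Photons absorbed: 0.797 × 2.546×10⁻⁵ = 2.029×10⁻⁵ mol.
Product formed: 0.521 × 2.029×10⁻⁵ = 1.057×10⁻⁵ mol.
Rate: 1.057×10⁻⁵ mol / (852 s × 0.0386 L) = 3.2×10⁻⁷ M s⁻¹.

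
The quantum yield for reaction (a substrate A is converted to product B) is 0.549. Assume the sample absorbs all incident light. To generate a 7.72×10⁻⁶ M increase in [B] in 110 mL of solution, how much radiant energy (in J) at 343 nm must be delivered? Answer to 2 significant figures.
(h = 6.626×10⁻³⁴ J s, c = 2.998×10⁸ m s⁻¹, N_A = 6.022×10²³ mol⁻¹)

0.54 J

Product: (7.72×10⁻⁶ M)(0.11 L) = 8.492×10⁻⁷ mol.
Photons that must be absorbed: 8.492×10⁻⁷ / 0.549 = 1.547×10⁻⁶ mol.
Photon energy: hc/λ = 5.791×10⁻¹⁹ J; per mole, 3.487×10⁵ J mol⁻¹.
Energy required: 1.547×10⁻⁶ × 3.487×10⁵ = 0.54 J.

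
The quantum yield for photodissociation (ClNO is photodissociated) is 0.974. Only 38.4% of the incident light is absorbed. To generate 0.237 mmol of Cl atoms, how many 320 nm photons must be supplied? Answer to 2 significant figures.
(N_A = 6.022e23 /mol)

3.8e20 photons

Product: 0.237 mmol = 2.37e-4 mol.
Photons that must be absorbed: 2.37e-4 / 0.974 = 2.433e-4 mol.
Incident photons needed: 2.433e-4 / 0.384 = 6.336e-4 mol.
Photon count: 6.336e-4 × 6.022e23 = 3.8e20.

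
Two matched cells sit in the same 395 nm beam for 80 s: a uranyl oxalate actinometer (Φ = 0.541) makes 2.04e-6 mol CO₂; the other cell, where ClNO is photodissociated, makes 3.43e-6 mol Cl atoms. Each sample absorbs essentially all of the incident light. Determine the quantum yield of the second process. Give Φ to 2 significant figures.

Photons absorbed by the actinometer: 2.04e-6 / 0.541 = 3.771e-6 mol.
Φ(unknown) = 3.43e-6 / 3.771e-6 = 0.91.

Φ = 0.91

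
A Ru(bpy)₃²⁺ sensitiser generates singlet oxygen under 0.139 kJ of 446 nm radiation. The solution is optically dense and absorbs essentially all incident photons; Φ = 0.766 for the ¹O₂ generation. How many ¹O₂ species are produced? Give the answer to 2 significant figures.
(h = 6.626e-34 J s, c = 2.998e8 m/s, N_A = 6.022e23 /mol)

Photon energy at 446 nm: hc/λ = (6.626e-34)(2.998e8)/(446e-9) = 4.454e-19 J.
Incident energy: 0.139 kJ = 139 J.
Photons incident: 139 / 4.454e-19 = 3.121e20, i.e. 3.121e20/6.022e23 = 5.183e-4 mol.
Product: Φ × n_abs = 0.766 × 5.183e-4 = 3.970e-4 mol.
As a count: 3.970e-4 × 6.022e23 = 2.4e20.

2.4e20 species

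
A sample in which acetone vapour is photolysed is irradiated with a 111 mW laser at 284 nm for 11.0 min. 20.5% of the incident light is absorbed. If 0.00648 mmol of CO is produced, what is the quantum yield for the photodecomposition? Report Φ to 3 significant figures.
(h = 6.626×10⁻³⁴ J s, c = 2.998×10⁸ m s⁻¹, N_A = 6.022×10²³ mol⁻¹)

Φ = 0.182

Product: 0.00648 mmol = 6.48×10⁻⁶ mol.
Photon energy at 284 nm: hc/λ = (6.626×10⁻³⁴)(2.998×10⁸)/(284×10⁻⁹) = 6.995×10⁻¹⁹ J.
Energy delivered: (111 mW)(660 s) = 73.26 J.
Photons incident: 73.26 / 6.995×10⁻¹⁹ = 1.047×10²⁰, i.e. 1.047×10²⁰/6.022×10²³ = 1.739×10⁻⁴ mol.
Photons absorbed: 0.205 × 1.739×10⁻⁴ = 3.565×10⁻⁵ mol.
Φ = 6.48×10⁻⁶ mol / 3.565×10⁻⁵ mol photons = 0.182.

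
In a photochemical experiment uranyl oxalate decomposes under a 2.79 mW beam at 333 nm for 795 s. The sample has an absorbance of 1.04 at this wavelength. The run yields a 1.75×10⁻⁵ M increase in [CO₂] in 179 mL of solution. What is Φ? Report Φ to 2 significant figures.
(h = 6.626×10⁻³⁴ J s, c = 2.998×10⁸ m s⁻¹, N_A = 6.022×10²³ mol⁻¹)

Φ = 0.56

Product: (1.75×10⁻⁵ M)(0.179 L) = 3.132×10⁻⁶ mol.
Photon energy at 333 nm: hc/λ = (6.626×10⁻³⁴)(2.998×10⁸)/(333×10⁻⁹) = 5.965×10⁻¹⁹ J.
Energy delivered: (2.79 mW)(795 s) = 2.218 J.
Photons incident: 2.218 / 5.965×10⁻¹⁹ = 3.718×10¹⁸, i.e. 3.718×10¹⁸/6.022×10²³ = 6.174×10⁻⁶ mol.
Fraction absorbed: 1 − 10^(−1.04) = 0.9088.
Photons absorbed: 0.9088 × 6.174×10⁻⁶ = 5.611×10⁻⁶ mol.
Φ = 3.132×10⁻⁶ mol / 5.611×10⁻⁶ mol photons = 0.56.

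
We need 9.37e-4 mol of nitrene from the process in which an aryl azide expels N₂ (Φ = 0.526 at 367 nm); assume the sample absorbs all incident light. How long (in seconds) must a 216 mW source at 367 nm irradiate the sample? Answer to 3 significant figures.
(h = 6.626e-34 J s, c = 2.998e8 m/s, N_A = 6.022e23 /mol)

Photons that must be absorbed: 9.37e-4 / 0.526 = 0.001781 mol.
Photon energy: hc/λ = 5.413e-19 J; per mole, 3.260e5 J mol⁻¹.
Energy required: 0.001781 × 3.260e5 = 580.6 J.
Time: 580.6 J / 0.216 W = 2690 s.

t ≈ 2690 s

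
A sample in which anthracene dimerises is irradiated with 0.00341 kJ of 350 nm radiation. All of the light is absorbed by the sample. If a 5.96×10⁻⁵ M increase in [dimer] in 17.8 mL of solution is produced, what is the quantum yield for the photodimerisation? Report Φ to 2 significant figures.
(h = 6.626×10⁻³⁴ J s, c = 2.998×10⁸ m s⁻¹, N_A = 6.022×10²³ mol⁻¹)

Φ = 0.11

Product: (5.96×10⁻⁵ M)(0.0178 L) = 1.061×10⁻⁶ mol.
Photon energy at 350 nm: hc/λ = (6.626×10⁻³⁴)(2.998×10⁸)/(350×10⁻⁹) = 5.676×10⁻¹⁹ J.
Incident energy: 0.00341 kJ = 3.41 J.
Photons incident: 3.41 / 5.676×10⁻¹⁹ = 6.008×10¹⁸, i.e. 6.008×10¹⁸/6.022×10²³ = 9.977×10⁻⁶ mol.
Φ = 1.061×10⁻⁶ mol / 9.977×10⁻⁶ mol photons = 0.11.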